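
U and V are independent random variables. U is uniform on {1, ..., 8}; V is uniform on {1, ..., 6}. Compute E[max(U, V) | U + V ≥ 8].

P(U + V ≥ 8) = 9/16.
Summing max(U,V)·P(x,y) over outcomes with U + V ≥ 8 gives 173/48.
E[max(U, V) | U + V ≥ 8] = (173/48) / (9/16) = 173/27.

173/27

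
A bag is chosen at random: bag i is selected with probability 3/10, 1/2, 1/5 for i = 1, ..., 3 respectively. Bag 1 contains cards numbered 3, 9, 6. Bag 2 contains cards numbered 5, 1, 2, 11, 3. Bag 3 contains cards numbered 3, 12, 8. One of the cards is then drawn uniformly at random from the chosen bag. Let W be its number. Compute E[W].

83/15

E[W | bag 1] = (3+9+6)/3 = 6.
E[W | bag 2] = (5+1+2+11+3)/5 = 22/5.
E[W | bag 3] = (3+12+8)/3 = 23/3.
By the law of total expectation,
E[W] = (3/10)·(6) + (1/2)·(22/5) + (1/5)·(23/3) = 83/15.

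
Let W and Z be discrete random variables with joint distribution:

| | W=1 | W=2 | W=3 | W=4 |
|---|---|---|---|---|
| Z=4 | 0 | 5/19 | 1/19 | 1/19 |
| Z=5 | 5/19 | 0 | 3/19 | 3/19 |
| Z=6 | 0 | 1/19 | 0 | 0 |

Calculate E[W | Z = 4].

P(Z = 4) = 7/19.
Summing W·P(W=x,Z=y) over the conditioning event gives 17/19.
E[W | Z = 4] = (17/19) / (7/19) = 17/7.

17/7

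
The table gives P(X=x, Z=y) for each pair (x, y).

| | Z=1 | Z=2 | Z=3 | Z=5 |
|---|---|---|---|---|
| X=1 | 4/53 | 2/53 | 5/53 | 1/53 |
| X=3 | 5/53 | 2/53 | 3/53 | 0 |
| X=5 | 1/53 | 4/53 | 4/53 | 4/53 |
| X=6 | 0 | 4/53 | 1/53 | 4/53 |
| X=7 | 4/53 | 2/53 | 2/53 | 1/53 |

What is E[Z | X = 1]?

7/3

P(X = 1) = 12/53.
Σ Z·P over the event = 1·(4/53) + 2·(2/53) + 3·(5/53) + 5·(1/53) = 28/53.
E[Z | X = 1] = (28/53) / (12/53) = 7/3.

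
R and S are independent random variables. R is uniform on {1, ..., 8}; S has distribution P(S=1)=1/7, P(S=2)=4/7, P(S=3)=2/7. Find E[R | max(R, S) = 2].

14/9

P(max(R, S) = 2) = 9/56.
Summing R·P(x,y) over outcomes with max(R, S) = 2 gives 1/4.
E[R | max(R, S) = 2] = (1/4) / (9/56) = 14/9.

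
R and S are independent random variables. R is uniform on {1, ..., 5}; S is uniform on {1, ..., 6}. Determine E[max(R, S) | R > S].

4

Outcomes with R > S: (2,1), (3,1), (3,2), (4,1), (4,2), (4,3), (5,1), (5,2), (5,3), (5,4), each with probability 1/30.
E[max(R, S) | R > S] = (2 + 3 + 3 + 4 + 4 + 4 + 5 + 5 + 5 + 5) / 10 = 4.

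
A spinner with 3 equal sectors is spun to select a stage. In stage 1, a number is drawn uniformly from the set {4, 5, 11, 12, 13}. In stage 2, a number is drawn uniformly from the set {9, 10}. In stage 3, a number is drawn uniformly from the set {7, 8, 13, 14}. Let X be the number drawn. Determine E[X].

E[X | stage 1] = (4+5+11+12+13)/5 = 9.
E[X | stage 2] = (9+10)/2 = 19/2.
E[X | stage 3] = (7+8+13+14)/4 = 21/2.
E[X] = (1/3)·(9) + (1/3)·(19/2) + (1/3)·(21/2) = 29/3.

29/3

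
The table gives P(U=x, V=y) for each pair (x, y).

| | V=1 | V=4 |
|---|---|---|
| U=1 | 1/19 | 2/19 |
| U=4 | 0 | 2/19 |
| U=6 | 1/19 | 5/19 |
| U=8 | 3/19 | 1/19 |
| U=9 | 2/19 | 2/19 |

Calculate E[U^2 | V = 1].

391/7

P(V = 1) = 7/19.
Σ U^2·P over the event = 1·(1/19) + 36·(1/19) + 64·(3/19) + 81·(2/19) = 391/19.
E[U^2 | V = 1] = (391/19) / (7/19) = 391/7.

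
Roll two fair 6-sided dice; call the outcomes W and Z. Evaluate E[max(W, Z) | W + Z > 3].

P(W + Z > 3) = 11/12.
Summing max(W,Z)·P(x,y) over outcomes with W + Z > 3 gives 13/3.
E[max(W, Z) | W + Z > 3] = (13/3) / (11/12) = 52/11.

52/11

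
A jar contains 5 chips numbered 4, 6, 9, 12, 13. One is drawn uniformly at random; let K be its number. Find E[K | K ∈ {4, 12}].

P(K ∈ {4, 12}) = 2/5.
Σ over the event: 4·1/5 + 12·1/5 = 16/5.
E[K | K ∈ {4, 12}] = (16/5) / (2/5) = 8.

8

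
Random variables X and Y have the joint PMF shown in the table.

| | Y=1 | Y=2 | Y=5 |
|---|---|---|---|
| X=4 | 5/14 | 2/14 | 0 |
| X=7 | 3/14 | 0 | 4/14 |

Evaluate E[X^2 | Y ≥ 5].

P(Y ≥ 5) = 2/7.
Σ X^2·P over the event = 49·(4/14) = 14.
E[X^2 | Y ≥ 5] = (14) / (2/7) = 49.

49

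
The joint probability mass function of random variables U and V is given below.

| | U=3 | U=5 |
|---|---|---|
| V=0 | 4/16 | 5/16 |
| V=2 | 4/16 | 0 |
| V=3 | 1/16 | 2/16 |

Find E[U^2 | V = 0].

P(V = 0) = 9/16.
Summing U^2·P(U=x,V=y) over the conditioning event gives 161/16.
E[U^2 | V = 0] = (161/16) / (9/16) = 161/9.

161/9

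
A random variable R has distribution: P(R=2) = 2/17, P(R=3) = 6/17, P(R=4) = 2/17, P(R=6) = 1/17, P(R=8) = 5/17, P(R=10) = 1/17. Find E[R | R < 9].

P(R < 9) = 16/17.
Σ over the event: 2·2/17 + 3·6/17 + 4·2/17 + 6·1/17 + 8·5/17 = 76/17.
E[R | R < 9] = (76/17) / (16/17) = 19/4.

19/4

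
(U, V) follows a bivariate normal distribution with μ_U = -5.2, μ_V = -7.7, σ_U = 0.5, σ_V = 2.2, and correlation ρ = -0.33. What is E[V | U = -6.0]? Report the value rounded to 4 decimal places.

-6.5384

For a bivariate normal, E[V | U=x] = μ_V + ρ·(σ_V/σ_U)·(x − μ_U).
E[V | U=-6.0] = -7.7 + (-0.33)·(2.2/0.5)·(-6.0 − (-5.2)) = -7.7 + (-1.452)·(-0.8) = -6.5384.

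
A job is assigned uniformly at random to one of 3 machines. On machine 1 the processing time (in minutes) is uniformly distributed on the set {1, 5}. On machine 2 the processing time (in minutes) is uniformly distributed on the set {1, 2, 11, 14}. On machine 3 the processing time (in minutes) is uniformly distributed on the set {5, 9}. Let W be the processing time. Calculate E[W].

E[W | machine 1] = (1+5)/2 = 3.
E[W | machine 2] = (1+2+11+14)/4 = 7.
E[W | machine 3] = (5+9)/2 = 7.
By the law of total expectation,
E[W] = (1/3)·(3) + (1/3)·(7) + (1/3)·(7) = 17/3.

17/3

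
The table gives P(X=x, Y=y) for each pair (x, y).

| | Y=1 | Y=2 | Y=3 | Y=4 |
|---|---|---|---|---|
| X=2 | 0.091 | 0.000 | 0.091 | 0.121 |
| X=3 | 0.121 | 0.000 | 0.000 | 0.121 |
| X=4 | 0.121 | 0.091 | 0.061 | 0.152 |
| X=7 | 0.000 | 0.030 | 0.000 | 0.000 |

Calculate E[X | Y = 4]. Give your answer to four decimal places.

3.0787

P(Y = 4) = 0.394.
Σ X·P over the event = 2·(0.121) + 3·(0.121) + 4·(0.152) = 1.213.
E[X | Y = 4] = (1.213) / (0.394) = 3.0787.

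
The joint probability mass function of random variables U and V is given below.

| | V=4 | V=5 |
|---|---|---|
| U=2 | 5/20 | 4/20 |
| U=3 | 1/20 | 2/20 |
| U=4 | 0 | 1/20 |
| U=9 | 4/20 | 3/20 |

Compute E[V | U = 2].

P(U = 2) = 9/20.
Σ V·P over the event = 4·(5/20) + 5·(4/20) = 2.
E[V | U = 2] = (2) / (9/20) = 40/9.

40/9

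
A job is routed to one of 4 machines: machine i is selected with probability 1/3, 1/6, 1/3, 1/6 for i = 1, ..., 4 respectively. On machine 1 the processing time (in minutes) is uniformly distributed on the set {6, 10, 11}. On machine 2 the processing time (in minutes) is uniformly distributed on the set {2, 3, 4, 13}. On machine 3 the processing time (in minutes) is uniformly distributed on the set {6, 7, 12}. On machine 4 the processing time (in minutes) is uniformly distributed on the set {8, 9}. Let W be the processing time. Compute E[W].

73/9

E[W | machine 1] = (6+10+11)/3 = 9.
E[W | machine 2] = (2+3+4+13)/4 = 11/2.
E[W | machine 3] = (6+7+12)/3 = 25/3.
E[W | machine 4] = (8+9)/2 = 17/2.
By the law of total expectation,
E[W] = (1/3)·(9) + (1/6)·(11/2) + (1/3)·(25/3) + (1/6)·(17/2) = 73/9.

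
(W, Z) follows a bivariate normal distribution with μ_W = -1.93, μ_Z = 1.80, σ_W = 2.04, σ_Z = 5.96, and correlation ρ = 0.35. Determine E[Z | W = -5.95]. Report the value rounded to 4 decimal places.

-2.3106

E[Z | W=x] = μ_Z + ρ(σ_Z/σ_W)(x − μ_W) for jointly normal variables.
E[Z | W=-5.95] = 1.80 + (0.35)·(5.96/2.04)·(-5.95 − (-1.93)) = 1.80 + (1.022549)·(-4.02) = -2.3106.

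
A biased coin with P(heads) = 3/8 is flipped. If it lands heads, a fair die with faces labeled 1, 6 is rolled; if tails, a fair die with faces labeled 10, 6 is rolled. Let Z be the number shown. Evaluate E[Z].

E[Z | heads] = (1+6)/2 = 7/2.
E[Z | tails] = (10+6)/2 = 8.
By the law of total expectation,
E[Z] = (3/8)·(7/2) + (5/8)·(8) = 101/16.

101/16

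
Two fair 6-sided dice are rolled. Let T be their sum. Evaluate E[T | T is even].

P(T is even) = 1/2.
Σ over the event: 2·1/36 + 4·1/12 + 6·5/36 + 8·5/36 + 10·1/12 + 12·1/36 = 7/2.
E[T | T is even] = (7/2) / (1/2) = 7.

7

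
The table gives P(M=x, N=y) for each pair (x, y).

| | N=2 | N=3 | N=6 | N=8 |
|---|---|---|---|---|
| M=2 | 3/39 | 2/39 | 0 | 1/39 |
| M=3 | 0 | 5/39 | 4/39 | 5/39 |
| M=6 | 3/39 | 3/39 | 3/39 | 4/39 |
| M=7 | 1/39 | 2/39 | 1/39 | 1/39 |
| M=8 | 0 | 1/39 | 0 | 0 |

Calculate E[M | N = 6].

P(N = 6) = 8/39.
Σ M·P over the event = 3·(4/39) + 6·(3/39) + 7·(1/39) = 37/39.
E[M | N = 6] = (37/39) / (8/39) = 37/8.

37/8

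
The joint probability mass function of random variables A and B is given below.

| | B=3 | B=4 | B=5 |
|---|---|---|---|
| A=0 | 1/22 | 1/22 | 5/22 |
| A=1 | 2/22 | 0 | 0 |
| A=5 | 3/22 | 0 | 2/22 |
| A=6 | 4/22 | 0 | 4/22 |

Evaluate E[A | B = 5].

P(B = 5) = 1/2.
Σ A·P over the event = 0·(5/22) + 5·(2/22) + 6·(4/22) = 17/11.
E[A | B = 5] = (17/11) / (1/2) = 34/11.

34/11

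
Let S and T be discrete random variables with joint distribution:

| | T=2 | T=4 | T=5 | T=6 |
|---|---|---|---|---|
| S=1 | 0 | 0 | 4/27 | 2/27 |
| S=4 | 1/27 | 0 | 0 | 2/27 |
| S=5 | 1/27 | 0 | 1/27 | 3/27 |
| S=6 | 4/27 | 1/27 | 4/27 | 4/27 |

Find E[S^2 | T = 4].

P(T = 4) = 1/27.
Σ S^2·P over the event = 36·(1/27) = 4/3.
E[S^2 | T = 4] = (4/3) / (1/27) = 36.

36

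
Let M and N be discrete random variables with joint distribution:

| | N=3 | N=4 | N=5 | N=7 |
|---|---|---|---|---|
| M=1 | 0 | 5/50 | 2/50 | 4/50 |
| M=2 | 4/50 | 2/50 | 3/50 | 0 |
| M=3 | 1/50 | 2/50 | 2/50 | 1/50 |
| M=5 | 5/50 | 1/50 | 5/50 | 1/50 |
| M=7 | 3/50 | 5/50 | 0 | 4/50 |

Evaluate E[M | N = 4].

11/3

P(N = 4) = 3/10.
Σ M·P over the event = 1·(5/50) + 2·(2/50) + 3·(2/50) + 5·(1/50) + 7·(5/50) = 11/10.
E[M | N = 4] = (11/10) / (3/10) = 11/3.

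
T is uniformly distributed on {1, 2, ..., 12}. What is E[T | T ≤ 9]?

Given T ≤ 9, T is equally likely to be any of {1, 2, 3, 4, 5, 6, 7, 8, 9}.
E[T | T ≤ 9] = (1 + 2 + 3 + 4 + 5 + 6 + 7 + 8 + 9) / 9 = 5.

5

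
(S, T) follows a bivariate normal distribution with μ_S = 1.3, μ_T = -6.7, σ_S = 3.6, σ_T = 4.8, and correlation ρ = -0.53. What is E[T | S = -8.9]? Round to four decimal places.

For a bivariate normal, E[T | S=x] = μ_T + ρ·(σ_T/σ_S)·(x − μ_S).
E[T | S=-8.9] = -6.7 + (-0.53)·(4.8/3.6)·(-8.9 − (1.3)) = -6.7 + (-0.70667)·(-10.2) = 0.5080.

0.5080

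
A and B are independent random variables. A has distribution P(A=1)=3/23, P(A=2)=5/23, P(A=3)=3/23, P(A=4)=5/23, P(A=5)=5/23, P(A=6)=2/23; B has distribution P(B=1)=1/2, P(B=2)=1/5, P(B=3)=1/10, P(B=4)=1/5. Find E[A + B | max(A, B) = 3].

145/32

P(max(A, B) = 3) = 16/115.
Summing (A+B)·P(x,y) over outcomes with max(A, B) = 3 gives 29/46.
E[A + B | max(A, B) = 3] = (29/46) / (16/115) = 145/32.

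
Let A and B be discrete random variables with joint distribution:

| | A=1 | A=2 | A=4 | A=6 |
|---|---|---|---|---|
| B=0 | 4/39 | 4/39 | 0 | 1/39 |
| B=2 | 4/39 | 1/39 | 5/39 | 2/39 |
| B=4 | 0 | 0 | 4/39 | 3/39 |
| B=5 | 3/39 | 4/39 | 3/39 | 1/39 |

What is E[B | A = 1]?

P(A = 1) = 11/39.
Σ B·P over the event = 0·(4/39) + 2·(4/39) + 5·(3/39) = 23/39.
E[B | A = 1] = (23/39) / (11/39) = 23/11.

23/11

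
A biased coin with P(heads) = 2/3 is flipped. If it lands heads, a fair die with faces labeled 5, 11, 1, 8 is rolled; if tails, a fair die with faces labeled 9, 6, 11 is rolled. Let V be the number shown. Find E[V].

127/18

E[V | heads] = (5+11+1+8)/4 = 25/4.
E[V | tails] = (9+6+11)/3 = 26/3.
E[V] = (2/3)·(25/4) + (1/3)·(26/3) = 127/18.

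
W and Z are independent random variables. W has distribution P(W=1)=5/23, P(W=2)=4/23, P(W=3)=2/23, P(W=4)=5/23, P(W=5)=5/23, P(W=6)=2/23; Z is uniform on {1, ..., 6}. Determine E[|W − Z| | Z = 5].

P(Z = 5) = 1/6.
Summing |W−Z|·P(x,y) over outcomes with Z = 5 gives 43/138.
E[|W − Z| | Z = 5] = (43/138) / (1/6) = 43/23.

43/23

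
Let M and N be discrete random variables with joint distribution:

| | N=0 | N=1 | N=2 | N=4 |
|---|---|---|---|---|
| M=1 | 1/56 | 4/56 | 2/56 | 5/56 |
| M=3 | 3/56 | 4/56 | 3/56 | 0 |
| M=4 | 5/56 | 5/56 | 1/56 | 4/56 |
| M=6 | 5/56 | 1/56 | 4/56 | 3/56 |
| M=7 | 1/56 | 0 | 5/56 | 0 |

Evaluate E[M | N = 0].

P(N = 0) = 15/56.
Σ M·P over the event = 1·(1/56) + 3·(3/56) + 4·(5/56) + 6·(5/56) + 7·(1/56) = 67/56.
E[M | N = 0] = (67/56) / (15/56) = 67/15.

67/15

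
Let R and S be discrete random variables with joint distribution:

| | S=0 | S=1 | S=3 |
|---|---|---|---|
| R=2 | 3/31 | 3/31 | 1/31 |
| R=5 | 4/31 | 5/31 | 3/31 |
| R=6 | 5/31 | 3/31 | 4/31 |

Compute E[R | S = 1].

49/11

P(S = 1) = 11/31.
Σ R·P over the event = 2·(3/31) + 5·(5/31) + 6·(3/31) = 49/31.
E[R | S = 1] = (49/31) / (11/31) = 49/11.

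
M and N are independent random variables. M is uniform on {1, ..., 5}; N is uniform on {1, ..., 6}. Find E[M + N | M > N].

6

Outcomes with M > N: (2,1), (3,1), (3,2), (4,1), (4,2), (4,3), (5,1), (5,2), (5,3), (5,4), each with probability 1/30.
E[M + N | M > N] = (3 + 4 + 5 + 5 + 6 + 7 + 6 + 7 + 8 + 9) / 10 = 6.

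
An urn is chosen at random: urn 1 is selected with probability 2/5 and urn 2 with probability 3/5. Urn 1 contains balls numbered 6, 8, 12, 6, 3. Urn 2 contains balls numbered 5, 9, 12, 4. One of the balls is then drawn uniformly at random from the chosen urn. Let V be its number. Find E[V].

E[V | urn 1] = (6+8+12+6+3)/5 = 7.
E[V | urn 2] = (5+9+12+4)/4 = 15/2.
E[V] = (2/5)·(7) + (3/5)·(15/2) = 73/10.

73/10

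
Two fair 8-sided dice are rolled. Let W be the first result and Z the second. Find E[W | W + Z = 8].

Outcomes with W + Z = 8: (1,7), (2,6), (3,5), (4,4), (5,3), (6,2), (7,1), each with probability 1/64.
E[W | W + Z = 8] = (1 + 2 + 3 + 4 + 5 + 6 + 7) / 7 = 4.

4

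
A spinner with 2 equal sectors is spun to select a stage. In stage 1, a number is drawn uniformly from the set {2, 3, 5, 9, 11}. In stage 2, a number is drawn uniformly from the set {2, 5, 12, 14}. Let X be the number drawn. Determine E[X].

E[X | stage 1] = (2+3+5+9+11)/5 = 6.
E[X | stage 2] = (2+5+12+14)/4 = 33/4.
By the law of total expectation,
E[X] = (1/2)·(6) + (1/2)·(33/4) = 57/8.

57/8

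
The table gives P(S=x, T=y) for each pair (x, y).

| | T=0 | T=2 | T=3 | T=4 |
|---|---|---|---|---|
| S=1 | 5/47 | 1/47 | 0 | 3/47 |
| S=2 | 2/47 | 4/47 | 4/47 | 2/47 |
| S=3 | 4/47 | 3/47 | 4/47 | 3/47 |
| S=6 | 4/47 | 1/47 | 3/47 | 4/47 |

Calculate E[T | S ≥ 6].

P(S ≥ 6) = 12/47.
Σ T·P over the event = 0·(4/47) + 2·(1/47) + 3·(3/47) + 4·(4/47) = 27/47.
E[T | S ≥ 6] = (27/47) / (12/47) = 9/4.

9/4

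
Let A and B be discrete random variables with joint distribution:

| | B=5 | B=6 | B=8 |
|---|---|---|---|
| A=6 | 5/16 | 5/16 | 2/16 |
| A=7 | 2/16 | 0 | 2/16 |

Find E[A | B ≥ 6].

56/9

P(B ≥ 6) = 9/16.
Σ A·P over the event = 6·(5/16) + 6·(2/16) + 7·(2/16) = 7/2.
E[A | B ≥ 6] = (7/2) / (9/16) = 56/9.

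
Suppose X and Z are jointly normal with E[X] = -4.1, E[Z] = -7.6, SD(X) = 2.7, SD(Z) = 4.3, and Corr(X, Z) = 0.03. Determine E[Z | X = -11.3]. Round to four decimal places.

-7.9440

E[Z | X=x] = μ_Z + ρ(σ_Z/σ_X)(x − μ_X) for jointly normal variables.
E[Z | X=-11.3] = -7.6 + (0.03)·(4.3/2.7)·(-11.3 − (-4.1)) = -7.6 + (0.047778)·(-7.2) = -7.9440.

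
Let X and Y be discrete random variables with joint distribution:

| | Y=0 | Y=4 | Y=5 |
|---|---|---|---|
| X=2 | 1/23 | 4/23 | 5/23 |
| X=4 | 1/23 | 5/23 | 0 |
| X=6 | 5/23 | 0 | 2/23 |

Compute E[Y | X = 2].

41/10

P(X = 2) = 10/23.
Summing Y·P(X=x,Y=y) over the conditioning event gives 41/23.
E[Y | X = 2] = (41/23) / (10/23) = 41/10.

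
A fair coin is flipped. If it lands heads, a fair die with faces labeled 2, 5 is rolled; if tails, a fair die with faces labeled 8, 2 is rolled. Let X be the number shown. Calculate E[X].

17/4

E[X | heads] = (2+5)/2 = 7/2.
E[X | tails] = (8+2)/2 = 5.
By the law of total expectation,
E[X] = (1/2)·(7/2) + (1/2)·(5) = 17/4.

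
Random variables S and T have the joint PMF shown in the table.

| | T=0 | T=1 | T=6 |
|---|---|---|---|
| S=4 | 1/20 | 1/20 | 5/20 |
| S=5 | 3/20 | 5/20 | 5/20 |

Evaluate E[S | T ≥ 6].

9/2

P(T ≥ 6) = 1/2.
Σ S·P over the event = 4·(5/20) + 5·(5/20) = 9/4.
E[S | T ≥ 6] = (9/4) / (1/2) = 9/2.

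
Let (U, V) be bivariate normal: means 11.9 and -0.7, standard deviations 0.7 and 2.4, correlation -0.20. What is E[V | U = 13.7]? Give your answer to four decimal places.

The regression of V on U has slope ρ·σ_V/σ_U and passes through (μ_U, μ_V).
E[V | U=13.7] = -0.7 + (-0.20)·(2.4/0.7)·(13.7 − (11.9)) = -0.7 + (-0.68571)·(1.8) = -1.9343.

-1.9343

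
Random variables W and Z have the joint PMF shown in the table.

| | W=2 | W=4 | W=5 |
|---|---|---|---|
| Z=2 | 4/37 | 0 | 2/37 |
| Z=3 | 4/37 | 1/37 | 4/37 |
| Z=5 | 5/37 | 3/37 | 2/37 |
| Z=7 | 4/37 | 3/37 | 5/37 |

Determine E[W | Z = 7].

P(Z = 7) = 12/37.
Σ W·P over the event = 2·(4/37) + 4·(3/37) + 5·(5/37) = 45/37.
E[W | Z = 7] = (45/37) / (12/37) = 15/4.

15/4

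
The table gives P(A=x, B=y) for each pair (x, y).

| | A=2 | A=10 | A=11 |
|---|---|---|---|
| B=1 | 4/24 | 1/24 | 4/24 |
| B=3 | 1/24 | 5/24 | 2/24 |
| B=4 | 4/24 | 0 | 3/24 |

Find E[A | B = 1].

62/9

P(B = 1) = 3/8.
Σ A·P over the event = 2·(4/24) + 10·(1/24) + 11·(4/24) = 31/12.
E[A | B = 1] = (31/12) / (3/8) = 62/9.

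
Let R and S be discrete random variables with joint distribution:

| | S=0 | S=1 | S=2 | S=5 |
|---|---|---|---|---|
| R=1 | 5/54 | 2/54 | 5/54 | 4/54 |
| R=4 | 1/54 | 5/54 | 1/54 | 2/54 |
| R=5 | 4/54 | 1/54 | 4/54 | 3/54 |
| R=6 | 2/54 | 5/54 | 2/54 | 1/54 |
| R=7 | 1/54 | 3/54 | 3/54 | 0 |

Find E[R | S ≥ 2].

19/5

P(S ≥ 2) = 25/54.
Summing R·P(R=x,S=y) over the conditioning event gives 95/54.
E[R | S ≥ 2] = (95/54) / (25/54) = 19/5.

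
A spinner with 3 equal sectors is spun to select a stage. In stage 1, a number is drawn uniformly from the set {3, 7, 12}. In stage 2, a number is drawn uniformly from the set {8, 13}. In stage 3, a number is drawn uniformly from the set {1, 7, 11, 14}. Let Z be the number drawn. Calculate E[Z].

313/36

E[Z | stage 1] = (3+7+12)/3 = 22/3.
E[Z | stage 2] = (8+13)/2 = 21/2.
E[Z | stage 3] = (1+7+11+14)/4 = 33/4.
E[Z] = (1/3)·(22/3) + (1/3)·(21/2) + (1/3)·(33/4) = 313/36.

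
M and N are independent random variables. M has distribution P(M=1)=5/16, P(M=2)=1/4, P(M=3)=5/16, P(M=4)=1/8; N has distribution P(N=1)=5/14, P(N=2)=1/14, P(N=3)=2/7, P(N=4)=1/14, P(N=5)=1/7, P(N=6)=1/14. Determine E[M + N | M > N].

303/70

P(M > N) = 5/16.
Summing (M+N)·P(x,y) over outcomes with M > N gives 303/224.
E[M + N | M > N] = (303/224) / (5/16) = 303/70.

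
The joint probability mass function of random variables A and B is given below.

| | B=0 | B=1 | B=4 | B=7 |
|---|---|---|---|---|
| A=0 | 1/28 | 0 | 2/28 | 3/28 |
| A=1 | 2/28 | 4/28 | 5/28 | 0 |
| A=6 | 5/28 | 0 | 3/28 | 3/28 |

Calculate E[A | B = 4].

P(B = 4) = 5/14.
Σ A·P over the event = 0·(2/28) + 1·(5/28) + 6·(3/28) = 23/28.
E[A | B = 4] = (23/28) / (5/14) = 23/10.

23/10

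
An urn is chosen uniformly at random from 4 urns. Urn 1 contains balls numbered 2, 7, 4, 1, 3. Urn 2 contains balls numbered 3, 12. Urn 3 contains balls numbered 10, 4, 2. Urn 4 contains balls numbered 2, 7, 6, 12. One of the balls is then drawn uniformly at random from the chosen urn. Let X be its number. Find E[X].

E[X | urn 1] = (2+7+4+1+3)/5 = 17/5.
E[X | urn 2] = (3+12)/2 = 15/2.
E[X | urn 3] = (10+4+2)/3 = 16/3.
E[X | urn 4] = (2+7+6+12)/4 = 27/4.
E[X] = (1/4)·(17/5) + (1/4)·(15/2) + (1/4)·(16/3) + (1/4)·(27/4) = 1379/240.

1379/240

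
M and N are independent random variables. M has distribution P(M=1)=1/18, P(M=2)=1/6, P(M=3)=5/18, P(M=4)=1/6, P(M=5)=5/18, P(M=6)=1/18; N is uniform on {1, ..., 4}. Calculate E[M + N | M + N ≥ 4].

P(M + N ≥ 4) = 67/72.
Summing (M+N)·P(x,y) over outcomes with M + N ≥ 4 gives 71/12.
E[M + N | M + N ≥ 4] = (71/12) / (67/72) = 426/67.

426/67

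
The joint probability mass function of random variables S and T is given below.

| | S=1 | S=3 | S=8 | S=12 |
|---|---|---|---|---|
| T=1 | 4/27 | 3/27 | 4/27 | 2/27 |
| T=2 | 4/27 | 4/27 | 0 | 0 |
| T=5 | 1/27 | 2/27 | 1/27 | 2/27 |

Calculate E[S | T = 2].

P(T = 2) = 8/27.
Σ S·P over the event = 1·(4/27) + 3·(4/27) = 16/27.
E[S | T = 2] = (16/27) / (8/27) = 2.

2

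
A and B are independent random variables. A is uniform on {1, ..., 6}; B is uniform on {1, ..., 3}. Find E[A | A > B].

P(A > B) = 2/3.
Summing A·P(x,y) over outcomes with A > B gives 53/18.
E[A | A > B] = (53/18) / (2/3) = 53/12.

53/12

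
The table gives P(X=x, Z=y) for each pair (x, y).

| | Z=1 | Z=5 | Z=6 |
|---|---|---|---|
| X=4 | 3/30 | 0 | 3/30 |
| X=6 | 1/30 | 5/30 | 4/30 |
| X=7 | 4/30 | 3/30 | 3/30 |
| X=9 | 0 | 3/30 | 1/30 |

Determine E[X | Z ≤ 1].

P(Z ≤ 1) = 4/15.
Σ X·P over the event = 4·(3/30) + 6·(1/30) + 7·(4/30) = 23/15.
E[X | Z ≤ 1] = (23/15) / (4/15) = 23/4.

23/4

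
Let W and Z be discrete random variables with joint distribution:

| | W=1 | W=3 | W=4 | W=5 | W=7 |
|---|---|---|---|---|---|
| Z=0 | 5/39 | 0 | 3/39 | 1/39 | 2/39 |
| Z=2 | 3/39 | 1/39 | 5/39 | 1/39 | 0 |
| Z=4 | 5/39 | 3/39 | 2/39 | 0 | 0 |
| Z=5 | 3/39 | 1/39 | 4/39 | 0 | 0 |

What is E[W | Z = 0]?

36/11

P(Z = 0) = 11/39.
Σ W·P over the event = 1·(5/39) + 4·(3/39) + 5·(1/39) + 7·(2/39) = 12/13.
E[W | Z = 0] = (12/13) / (11/39) = 36/11.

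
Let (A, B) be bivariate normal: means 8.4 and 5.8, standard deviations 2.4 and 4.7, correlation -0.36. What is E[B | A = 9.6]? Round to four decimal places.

E[B | A=x] = μ_B + ρ(σ_B/σ_A)(x − μ_A) for jointly normal variables.
E[B | A=9.6] = 5.8 + (-0.36)·(4.7/2.4)·(9.6 − (8.4)) = 5.8 + (-0.705)·(1.2) = 4.9540.

4.9540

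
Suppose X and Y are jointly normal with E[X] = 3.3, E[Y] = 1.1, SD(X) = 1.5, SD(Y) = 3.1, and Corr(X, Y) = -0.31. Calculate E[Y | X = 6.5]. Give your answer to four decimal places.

-0.9501

The regression of Y on X has slope ρ·σ_Y/σ_X and passes through (μ_X, μ_Y).
E[Y | X=6.5] = 1.1 + (-0.31)·(3.1/1.5)·(6.5 − (3.3)) = 1.1 + (-0.64067)·(3.2) = -0.9501.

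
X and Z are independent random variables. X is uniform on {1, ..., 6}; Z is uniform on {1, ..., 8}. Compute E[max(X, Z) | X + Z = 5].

7/2

Outcomes with X + Z = 5: (1,4), (2,3), (3,2), (4,1), each with probability 1/48.
E[max(X, Z) | X + Z = 5] = (4 + 3 + 3 + 4) / 4 = 7/2.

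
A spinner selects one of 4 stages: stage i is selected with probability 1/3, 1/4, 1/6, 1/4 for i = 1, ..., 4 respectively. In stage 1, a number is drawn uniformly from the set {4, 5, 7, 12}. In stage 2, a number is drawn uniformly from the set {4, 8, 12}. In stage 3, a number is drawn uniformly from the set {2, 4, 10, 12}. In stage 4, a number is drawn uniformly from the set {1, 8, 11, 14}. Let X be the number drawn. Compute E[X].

61/8

E[X | stage 1] = (4+5+7+12)/4 = 7.
E[X | stage 2] = (4+8+12)/3 = 8.
E[X | stage 3] = (2+4+10+12)/4 = 7.
E[X | stage 4] = (1+8+11+14)/4 = 17/2.
By the law of total expectation,
E[X] = (1/3)·(7) + (1/4)·(8) + (1/6)·(7) + (1/4)·(17/2) = 61/8.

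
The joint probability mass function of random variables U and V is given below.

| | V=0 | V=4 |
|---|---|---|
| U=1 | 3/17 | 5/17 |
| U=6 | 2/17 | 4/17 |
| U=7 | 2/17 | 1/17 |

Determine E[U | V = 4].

18/5

P(V = 4) = 10/17.
Σ U·P over the event = 1·(5/17) + 6·(4/17) + 7·(1/17) = 36/17.
E[U | V = 4] = (36/17) / (10/17) = 18/5.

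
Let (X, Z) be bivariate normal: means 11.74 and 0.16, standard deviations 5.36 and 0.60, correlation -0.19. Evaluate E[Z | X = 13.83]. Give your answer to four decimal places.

The regression of Z on X has slope ρ·σ_Z/σ_X and passes through (μ_X, μ_Z).
E[Z | X=13.83] = 0.16 + (-0.19)·(0.60/5.36)·(13.83 − (11.74)) = 0.16 + (-0.021269)·(2.09) = 0.1155.

0.1155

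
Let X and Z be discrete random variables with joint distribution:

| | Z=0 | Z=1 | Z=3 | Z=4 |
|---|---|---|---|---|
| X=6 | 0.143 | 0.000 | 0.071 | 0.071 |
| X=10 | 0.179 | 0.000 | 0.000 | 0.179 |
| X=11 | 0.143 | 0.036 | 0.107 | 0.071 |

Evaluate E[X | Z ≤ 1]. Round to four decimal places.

9.2156

P(Z ≤ 1) = 0.501.
Σ X·P over the event = 6·(0.143) + 10·(0.179) + 11·(0.143) + 11·(0.036) = 4.617.
E[X | Z ≤ 1] = (4.617) / (0.501) = 9.2156.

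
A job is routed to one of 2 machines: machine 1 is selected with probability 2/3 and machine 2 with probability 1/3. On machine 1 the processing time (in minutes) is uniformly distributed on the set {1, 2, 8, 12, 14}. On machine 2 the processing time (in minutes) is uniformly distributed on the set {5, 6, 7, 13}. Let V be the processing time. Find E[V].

E[V | machine 1] = (1+2+8+12+14)/5 = 37/5.
E[V | machine 2] = (5+6+7+13)/4 = 31/4.
By the law of total expectation,
E[V] = (2/3)·(37/5) + (1/3)·(31/4) = 451/60.

451/60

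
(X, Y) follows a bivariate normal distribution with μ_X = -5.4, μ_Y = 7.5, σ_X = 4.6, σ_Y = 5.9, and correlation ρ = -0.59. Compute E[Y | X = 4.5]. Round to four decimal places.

0.0083

The regression of Y on X has slope ρ·σ_Y/σ_X and passes through (μ_X, μ_Y).
E[Y | X=4.5] = 7.5 + (-0.59)·(5.9/4.6)·(4.5 − (-5.4)) = 7.5 + (-0.75674)·(9.9) = 0.0083.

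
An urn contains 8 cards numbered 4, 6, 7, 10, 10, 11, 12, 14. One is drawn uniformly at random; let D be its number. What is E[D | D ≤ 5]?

4

P(D ≤ 5) = 1/8.
Σ over the event: 4·1/8 = 1/2.
E[D | D ≤ 5] = (1/2) / (1/8) = 4.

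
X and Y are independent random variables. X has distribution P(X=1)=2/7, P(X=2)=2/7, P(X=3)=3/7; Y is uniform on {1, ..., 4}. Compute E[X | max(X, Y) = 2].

5/3

P(max(X, Y) = 2) = 3/14.
Summing X·P(x,y) over outcomes with max(X, Y) = 2 gives 5/14.
E[X | max(X, Y) = 2] = (5/14) / (3/14) = 5/3.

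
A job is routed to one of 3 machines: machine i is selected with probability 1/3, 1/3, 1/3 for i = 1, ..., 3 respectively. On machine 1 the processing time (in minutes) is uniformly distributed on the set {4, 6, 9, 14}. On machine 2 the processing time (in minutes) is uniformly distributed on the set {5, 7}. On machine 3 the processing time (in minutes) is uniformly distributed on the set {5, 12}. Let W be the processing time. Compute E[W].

91/12

E[W | machine 1] = (4+6+9+14)/4 = 33/4.
E[W | machine 2] = (5+7)/2 = 6.
E[W | machine 3] = (5+12)/2 = 17/2.
E[W] = (1/3)·(33/4) + (1/3)·(6) + (1/3)·(17/2) = 91/12.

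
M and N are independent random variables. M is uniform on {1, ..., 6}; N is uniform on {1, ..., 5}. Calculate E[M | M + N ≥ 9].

Outcomes with M + N ≥ 9: (4,5), (5,4), (5,5), (6,3), (6,4), (6,5), each with probability 1/30.
E[M | M + N ≥ 9] = (4 + 5 + 5 + 6 + 6 + 6) / 6 = 16/3.

16/3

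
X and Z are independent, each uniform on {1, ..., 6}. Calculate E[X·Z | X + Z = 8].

P(X + Z = 8) = 5/36.
Summing XZ·P(x,y) over outcomes with X + Z = 8 gives 35/18.
E[X·Z | X + Z = 8] = (35/18) / (5/36) = 14.

14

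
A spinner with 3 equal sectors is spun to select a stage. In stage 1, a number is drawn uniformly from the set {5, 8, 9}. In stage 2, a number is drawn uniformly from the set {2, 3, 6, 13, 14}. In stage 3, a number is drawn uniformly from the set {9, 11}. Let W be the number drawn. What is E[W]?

E[W | stage 1] = (5+8+9)/3 = 22/3.
E[W | stage 2] = (2+3+6+13+14)/5 = 38/5.
E[W | stage 3] = (9+11)/2 = 10.
By the law of total expectation,
E[W] = (1/3)·(22/3) + (1/3)·(38/5) + (1/3)·(10) = 374/45.

374/45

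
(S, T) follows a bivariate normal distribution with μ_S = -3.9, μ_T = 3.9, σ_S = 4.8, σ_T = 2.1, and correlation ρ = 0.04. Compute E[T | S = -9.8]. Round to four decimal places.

E[T | S=x] = μ_T + ρ(σ_T/σ_S)(x − μ_S) for jointly normal variables.
E[T | S=-9.8] = 3.9 + (0.04)·(2.1/4.8)·(-9.8 − (-3.9)) = 3.9 + (0.0175)·(-5.9) = 3.7968.

3.7968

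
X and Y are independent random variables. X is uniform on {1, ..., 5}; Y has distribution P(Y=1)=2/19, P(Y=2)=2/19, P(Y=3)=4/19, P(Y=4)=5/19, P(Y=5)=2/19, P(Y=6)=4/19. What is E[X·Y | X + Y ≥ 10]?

P(X + Y ≥ 10) = 2/19.
Summing XY·P(x,y) over outcomes with X + Y ≥ 10 gives 14/5.
E[X·Y | X + Y ≥ 10] = (14/5) / (2/19) = 133/5.

133/5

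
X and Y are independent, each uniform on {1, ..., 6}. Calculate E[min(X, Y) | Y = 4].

Outcomes with Y = 4: (1,4), (2,4), (3,4), (4,4), (5,4), (6,4), each with probability 1/36.
E[min(X, Y) | Y = 4] = (1 + 2 + 3 + 4 + 4 + 4) / 6 = 3.

3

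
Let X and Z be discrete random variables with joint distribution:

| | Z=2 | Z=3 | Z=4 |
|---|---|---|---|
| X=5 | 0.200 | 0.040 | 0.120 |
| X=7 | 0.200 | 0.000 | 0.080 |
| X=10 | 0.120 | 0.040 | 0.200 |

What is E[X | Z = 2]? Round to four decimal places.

P(Z = 2) = 0.520.
Σ X·P over the event = 5·(0.200) + 7·(0.200) + 10·(0.120) = 3.600.
E[X | Z = 2] = (3.600) / (0.520) = 6.9231.

6.9231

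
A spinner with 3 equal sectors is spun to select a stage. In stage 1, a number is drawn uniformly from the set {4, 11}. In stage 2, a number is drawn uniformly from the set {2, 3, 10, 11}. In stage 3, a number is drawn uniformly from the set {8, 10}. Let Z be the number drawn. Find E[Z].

E[Z | stage 1] = (4+11)/2 = 15/2.
E[Z | stage 2] = (2+3+10+11)/4 = 13/2.
E[Z | stage 3] = (8+10)/2 = 9.
E[Z] = (1/3)·(15/2) + (1/3)·(13/2) + (1/3)·(9) = 23/3.

23/3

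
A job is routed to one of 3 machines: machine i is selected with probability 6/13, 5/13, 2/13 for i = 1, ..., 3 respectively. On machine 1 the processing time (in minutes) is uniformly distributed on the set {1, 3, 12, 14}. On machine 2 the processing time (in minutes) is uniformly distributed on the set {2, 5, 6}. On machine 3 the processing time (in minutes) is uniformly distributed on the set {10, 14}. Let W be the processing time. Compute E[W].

272/39

E[W | machine 1] = (1+3+12+14)/4 = 15/2.
E[W | machine 2] = (2+5+6)/3 = 13/3.
E[W | machine 3] = (10+14)/2 = 12.
By the law of total expectation,
E[W] = (6/13)·(15/2) + (5/13)·(13/3) + (2/13)·(12) = 272/39.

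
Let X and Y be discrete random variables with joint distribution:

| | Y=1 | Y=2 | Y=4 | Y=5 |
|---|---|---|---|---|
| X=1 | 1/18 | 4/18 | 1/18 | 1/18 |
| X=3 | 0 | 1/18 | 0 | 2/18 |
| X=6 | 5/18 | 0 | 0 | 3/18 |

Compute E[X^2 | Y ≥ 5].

P(Y ≥ 5) = 1/3.
Σ X^2·P over the event = 1·(1/18) + 9·(2/18) + 36·(3/18) = 127/18.
E[X^2 | Y ≥ 5] = (127/18) / (1/3) = 127/6.

127/6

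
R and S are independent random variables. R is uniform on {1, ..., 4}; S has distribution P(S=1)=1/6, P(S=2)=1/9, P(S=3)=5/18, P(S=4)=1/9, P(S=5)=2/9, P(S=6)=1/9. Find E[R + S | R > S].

31/6

P(R > S) = 1/4.
Summing (R+S)·P(x,y) over outcomes with R > S gives 31/24.
E[R + S | R > S] = (31/24) / (1/4) = 31/6.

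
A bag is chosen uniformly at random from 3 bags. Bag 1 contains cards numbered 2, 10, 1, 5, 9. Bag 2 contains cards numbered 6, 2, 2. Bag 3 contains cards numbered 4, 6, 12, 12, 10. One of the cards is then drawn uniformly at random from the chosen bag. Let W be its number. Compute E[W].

263/45

E[W | bag 1] = (2+10+1+5+9)/5 = 27/5.
E[W | bag 2] = (6+2+2)/3 = 10/3.
E[W | bag 3] = (4+6+12+12+10)/5 = 44/5.
By the law of total expectation,
E[W] = (1/3)·(27/5) + (1/3)·(10/3) + (1/3)·(44/5) = 263/45.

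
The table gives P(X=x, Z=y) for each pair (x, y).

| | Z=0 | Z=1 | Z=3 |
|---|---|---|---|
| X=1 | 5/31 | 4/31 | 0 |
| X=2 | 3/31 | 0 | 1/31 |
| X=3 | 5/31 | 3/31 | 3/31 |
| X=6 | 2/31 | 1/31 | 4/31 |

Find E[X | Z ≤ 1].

57/23

P(Z ≤ 1) = 23/31.
Σ X·P over the event = 1·(5/31) + 1·(4/31) + 2·(3/31) + 3·(5/31) + 3·(3/31) + 6·(2/31) + 6·(1/31) = 57/31.
E[X | Z ≤ 1] = (57/31) / (23/31) = 57/23.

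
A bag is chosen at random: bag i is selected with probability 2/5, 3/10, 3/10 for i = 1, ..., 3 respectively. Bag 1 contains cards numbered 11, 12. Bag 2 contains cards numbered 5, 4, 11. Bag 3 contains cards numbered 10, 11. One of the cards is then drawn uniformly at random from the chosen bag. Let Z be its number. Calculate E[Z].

39/4

E[Z | bag 1] = (11+12)/2 = 23/2.
E[Z | bag 2] = (5+4+11)/3 = 20/3.
E[Z | bag 3] = (10+11)/2 = 21/2.
By the law of total expectation,
E[Z] = (2/5)·(23/2) + (3/10)·(20/3) + (3/10)·(21/2) = 39/4.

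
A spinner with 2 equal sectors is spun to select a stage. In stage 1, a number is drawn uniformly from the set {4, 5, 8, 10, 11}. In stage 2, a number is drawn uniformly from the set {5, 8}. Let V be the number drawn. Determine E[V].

E[V | stage 1] = (4+5+8+10+11)/5 = 38/5.
E[V | stage 2] = (5+8)/2 = 13/2.
E[V] = (1/2)·(38/5) + (1/2)·(13/2) = 141/20.

141/20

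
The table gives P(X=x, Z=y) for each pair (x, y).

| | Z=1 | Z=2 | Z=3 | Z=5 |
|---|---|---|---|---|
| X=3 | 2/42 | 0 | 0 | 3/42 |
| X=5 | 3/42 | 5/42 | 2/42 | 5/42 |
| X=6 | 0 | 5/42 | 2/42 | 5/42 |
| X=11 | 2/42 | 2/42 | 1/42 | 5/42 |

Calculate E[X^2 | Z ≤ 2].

882/19

P(Z ≤ 2) = 19/42.
Summing X^2·P(X=x,Z=y) over the conditioning event gives 21.
E[X^2 | Z ≤ 2] = (21) / (19/42) = 882/19.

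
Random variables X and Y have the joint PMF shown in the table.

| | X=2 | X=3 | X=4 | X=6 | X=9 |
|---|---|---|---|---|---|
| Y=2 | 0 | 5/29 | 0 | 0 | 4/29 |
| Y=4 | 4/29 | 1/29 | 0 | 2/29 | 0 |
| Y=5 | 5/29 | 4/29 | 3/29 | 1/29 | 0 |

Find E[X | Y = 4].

P(Y = 4) = 7/29.
Σ X·P over the event = 2·(4/29) + 3·(1/29) + 6·(2/29) = 23/29.
E[X | Y = 4] = (23/29) / (7/29) = 23/7.

23/7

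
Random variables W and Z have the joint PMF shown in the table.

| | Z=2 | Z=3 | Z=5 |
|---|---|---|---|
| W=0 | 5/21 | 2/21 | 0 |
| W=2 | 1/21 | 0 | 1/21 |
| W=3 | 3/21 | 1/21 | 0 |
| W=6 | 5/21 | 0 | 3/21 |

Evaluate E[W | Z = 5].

5

P(Z = 5) = 4/21.
Σ W·P over the event = 2·(1/21) + 6·(3/21) = 20/21.
E[W | Z = 5] = (20/21) / (4/21) = 5.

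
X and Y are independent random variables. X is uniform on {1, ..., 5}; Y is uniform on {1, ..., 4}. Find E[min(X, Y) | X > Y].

Outcomes with X > Y: (2,1), (3,1), (3,2), (4,1), (4,2), (4,3), (5,1), (5,2), (5,3), (5,4), each with probability 1/20.
E[min(X, Y) | X > Y] = (1 + 1 + 2 + 1 + 2 + 3 + 1 + 2 + 3 + 4) / 10 = 2.

2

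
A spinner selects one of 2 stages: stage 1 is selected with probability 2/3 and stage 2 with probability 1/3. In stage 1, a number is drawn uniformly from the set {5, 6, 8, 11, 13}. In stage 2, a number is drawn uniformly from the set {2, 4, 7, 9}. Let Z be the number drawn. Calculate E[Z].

227/30

E[Z | stage 1] = (5+6+8+11+13)/5 = 43/5.
E[Z | stage 2] = (2+4+7+9)/4 = 11/2.
By the law of total expectation,
E[Z] = (2/3)·(43/5) + (1/3)·(11/2) = 227/30.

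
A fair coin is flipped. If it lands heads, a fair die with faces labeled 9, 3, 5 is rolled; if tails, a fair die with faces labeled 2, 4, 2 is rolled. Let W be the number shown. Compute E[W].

25/6

E[W | heads] = (9+3+5)/3 = 17/3.
E[W | tails] = (2+4+2)/3 = 8/3.
E[W] = (1/2)·(17/3) + (1/2)·(8/3) = 25/6.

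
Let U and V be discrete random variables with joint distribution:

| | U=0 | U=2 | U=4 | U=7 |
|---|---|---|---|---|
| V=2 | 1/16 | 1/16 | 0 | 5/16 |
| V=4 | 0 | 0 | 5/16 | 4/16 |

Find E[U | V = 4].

16/3

P(V = 4) = 9/16.
Σ U·P over the event = 4·(5/16) + 7·(4/16) = 3.
E[U | V = 4] = (3) / (9/16) = 16/3.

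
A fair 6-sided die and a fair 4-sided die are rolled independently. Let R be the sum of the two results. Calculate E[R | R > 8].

P(R > 8) = 1/8.
Σ over the event: 9·1/12 + 10·1/24 = 7/6.
E[R | R > 8] = (7/6) / (1/8) = 28/3.

28/3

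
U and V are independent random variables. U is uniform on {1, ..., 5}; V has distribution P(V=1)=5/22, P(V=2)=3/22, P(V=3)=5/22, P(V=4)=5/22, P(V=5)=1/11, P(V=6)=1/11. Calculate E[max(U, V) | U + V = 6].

41/10

P(U + V = 6) = 2/11.
Summing max(U,V)·P(x,y) over outcomes with U + V = 6 gives 41/55.
E[max(U, V) | U + V = 6] = (41/55) / (2/11) = 41/10.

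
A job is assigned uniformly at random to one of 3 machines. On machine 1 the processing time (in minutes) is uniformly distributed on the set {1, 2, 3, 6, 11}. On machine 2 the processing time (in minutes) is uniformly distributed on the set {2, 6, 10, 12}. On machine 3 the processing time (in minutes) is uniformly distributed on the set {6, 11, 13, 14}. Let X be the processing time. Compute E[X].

E[X | machine 1] = (1+2+3+6+11)/5 = 23/5.
E[X | machine 2] = (2+6+10+12)/4 = 15/2.
E[X | machine 3] = (6+11+13+14)/4 = 11.
By the law of total expectation,
E[X] = (1/3)·(23/5) + (1/3)·(15/2) + (1/3)·(11) = 77/10.

77/10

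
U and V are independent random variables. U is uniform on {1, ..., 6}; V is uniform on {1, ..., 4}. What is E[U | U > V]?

32/7

P(U > V) = 7/12.
Summing U·P(x,y) over outcomes with U > V gives 8/3.
E[U | U > V] = (8/3) / (7/12) = 32/7.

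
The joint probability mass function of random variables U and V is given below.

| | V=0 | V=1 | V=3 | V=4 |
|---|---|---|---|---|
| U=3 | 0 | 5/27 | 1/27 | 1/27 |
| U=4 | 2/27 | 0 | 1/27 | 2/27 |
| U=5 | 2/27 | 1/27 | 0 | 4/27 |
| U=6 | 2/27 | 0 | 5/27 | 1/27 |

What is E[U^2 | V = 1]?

P(V = 1) = 2/9.
Σ U^2·P over the event = 9·(5/27) + 25·(1/27) = 70/27.
E[U^2 | V = 1] = (70/27) / (2/9) = 35/3.

35/3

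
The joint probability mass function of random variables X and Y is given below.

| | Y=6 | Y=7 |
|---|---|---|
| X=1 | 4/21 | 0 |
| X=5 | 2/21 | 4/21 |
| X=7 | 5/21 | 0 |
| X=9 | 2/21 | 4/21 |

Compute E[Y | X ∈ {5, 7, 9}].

P(X ∈ {5, 7, 9}) = 17/21.
Σ Y·P over the event = 6·(2/21) + 7·(4/21) + 6·(5/21) + 6·(2/21) + 7·(4/21) = 110/21.
E[Y | X ∈ {5, 7, 9}] = (110/21) / (17/21) = 110/17.

110/17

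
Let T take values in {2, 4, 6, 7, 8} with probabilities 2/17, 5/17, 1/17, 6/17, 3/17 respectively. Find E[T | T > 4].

36/5

P(T > 4) = 10/17.
Σ over the event: 6·1/17 + 7·6/17 + 8·3/17 = 72/17.
E[T | T > 4] = (72/17) / (10/17) = 36/5.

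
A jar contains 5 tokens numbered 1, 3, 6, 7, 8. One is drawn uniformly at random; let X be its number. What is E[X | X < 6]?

P(X < 6) = 2/5.
Σ over the event: 1·1/5 + 3·1/5 = 4/5.
E[X | X < 6] = (4/5) / (2/5) = 2.

2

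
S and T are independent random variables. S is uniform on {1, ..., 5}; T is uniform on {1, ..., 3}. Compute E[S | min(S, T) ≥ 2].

7/2

Outcomes with min(S, T) ≥ 2: (2,2), (2,3), (3,2), (3,3), (4,2), (4,3), (5,2), (5,3), each with probability 1/15.
E[S | min(S, T) ≥ 2] = (2 + 2 + 3 + 3 + 4 + 4 + 5 + 5) / 8 = 7/2.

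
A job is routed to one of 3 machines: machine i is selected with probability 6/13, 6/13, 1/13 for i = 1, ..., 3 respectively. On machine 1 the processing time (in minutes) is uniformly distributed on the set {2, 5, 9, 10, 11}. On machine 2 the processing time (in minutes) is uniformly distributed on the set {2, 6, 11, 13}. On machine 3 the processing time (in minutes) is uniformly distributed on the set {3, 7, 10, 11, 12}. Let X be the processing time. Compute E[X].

E[X | machine 1] = (2+5+9+10+11)/5 = 37/5.
E[X | machine 2] = (2+6+11+13)/4 = 8.
E[X | machine 3] = (3+7+10+11+12)/5 = 43/5.
E[X] = (6/13)·(37/5) + (6/13)·(8) + (1/13)·(43/5) = 101/13.

101/13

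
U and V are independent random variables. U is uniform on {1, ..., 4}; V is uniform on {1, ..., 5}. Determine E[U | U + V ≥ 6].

3

Outcomes with U + V ≥ 6: (1,5), (2,4), (2,5), (3,3), (3,4), (3,5), (4,2), (4,3), (4,4), (4,5), each with probability 1/20.
E[U | U + V ≥ 6] = (1 + 2 + 2 + 3 + 3 + 3 + 4 + 4 + 4 + 4) / 10 = 3.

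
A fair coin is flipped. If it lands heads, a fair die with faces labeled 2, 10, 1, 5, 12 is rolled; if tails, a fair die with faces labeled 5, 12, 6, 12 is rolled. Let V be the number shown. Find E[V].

59/8

E[V | heads] = (2+10+1+5+12)/5 = 6.
E[V | tails] = (5+12+6+12)/4 = 35/4.
E[V] = (1/2)·(6) + (1/2)·(35/4) = 59/8.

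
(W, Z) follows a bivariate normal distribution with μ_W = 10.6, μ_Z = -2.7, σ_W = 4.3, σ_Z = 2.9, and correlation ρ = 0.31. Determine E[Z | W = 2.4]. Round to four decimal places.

The regression of Z on W has slope ρ·σ_Z/σ_W and passes through (μ_W, μ_Z).
E[Z | W=2.4] = -2.7 + (0.31)·(2.9/4.3)·(2.4 − (10.6)) = -2.7 + (0.20907)·(-8.2) = -4.4144.

-4.4144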